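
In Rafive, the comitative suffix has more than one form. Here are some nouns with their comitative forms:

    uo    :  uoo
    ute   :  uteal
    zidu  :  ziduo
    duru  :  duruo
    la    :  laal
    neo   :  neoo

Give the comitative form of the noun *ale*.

Looking at the last vowel of each stem: -o when the last vowel of the stem is a rounded vowel (*uo*, *zidu*, *duru*, *neo*); -al when the last vowel of the stem is an unrounded vowel (*ute*, *la*).
Since the last vowel of *ale* is /e/ (an unrounded vowel), it takes -al, giving *aleal*.

aleal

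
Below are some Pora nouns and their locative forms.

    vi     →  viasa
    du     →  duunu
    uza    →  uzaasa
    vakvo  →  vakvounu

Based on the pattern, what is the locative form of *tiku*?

tikuunu

The pattern is rounding harmony: -unu when the last vowel of the stem is a rounded vowel (*du*, *vakvo*); -asa when the last vowel of the stem is an unrounded vowel (*vi*, *uza*).
Since the last vowel of *tiku* is /u/ (a rounded vowel), it takes -unu, giving *tikuunu*.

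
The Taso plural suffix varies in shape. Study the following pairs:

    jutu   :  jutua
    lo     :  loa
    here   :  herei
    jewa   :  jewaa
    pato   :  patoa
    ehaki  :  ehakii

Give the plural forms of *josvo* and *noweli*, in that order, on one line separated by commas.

Looking at the last vowel of each stem: -i when the last vowel of the stem is a front vowel (*here*, *ehaki*); -a when the last vowel of the stem is a back vowel (*jutu*, *lo*, *jewa*, *pato*).
*josvo*: last vowel = /o/, a back vowel → -a → *josvoa*.
The last vowel of *noweli* is /i/, which is a front vowel, so the suffix is -i, giving *nowelii*.

josvoa, nowelii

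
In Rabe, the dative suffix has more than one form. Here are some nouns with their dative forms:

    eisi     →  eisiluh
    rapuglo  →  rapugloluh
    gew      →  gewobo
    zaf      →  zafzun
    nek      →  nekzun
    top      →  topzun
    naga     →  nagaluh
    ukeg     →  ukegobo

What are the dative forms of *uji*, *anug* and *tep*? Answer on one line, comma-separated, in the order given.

ujiluh, anugobo, tepzun

The suffix is conditioned by the final sound: -zun when the stem ends in a voiceless consonant (*zaf*, *nek*, *top*); -obo when the stem ends in a voiced consonant (*gew*, *ukeg*); -luh when the stem ends in a vowel (*eisi*, *rapuglo*, *naga*).
Since the final sound of *uji* is /i/ (a vowel), it takes -luh, giving *ujiluh*.
*anug* — final sound /g/ (a voiced consonant) → -obo → *anugobo*.
Since the final sound of *tep* is /p/ (a voiceless consonant), it takes -zun, giving *tepzun*.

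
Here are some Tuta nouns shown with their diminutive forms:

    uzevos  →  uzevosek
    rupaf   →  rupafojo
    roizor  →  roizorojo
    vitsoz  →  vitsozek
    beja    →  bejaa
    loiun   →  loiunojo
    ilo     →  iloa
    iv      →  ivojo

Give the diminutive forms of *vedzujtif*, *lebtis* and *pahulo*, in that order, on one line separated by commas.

vedzujtifojo, lebtisek, pahuloa

The suffix is conditioned by the final sound: -ek when the stem ends in a sibilant (*uzevos*, *vitsoz*); -ojo when the stem ends in a non-sibilant consonant (*rupaf*, *roizor*, *loiun*, *iv*); -a when the stem ends in a vowel (*beja*, *ilo*).
The final sound of *vedzujtif* is /f/, which is a non-sibilant consonant, so the suffix is -ojo, giving *vedzujtifojo*.
The final sound of *lebtis* is /s/, which is a sibilant, so the suffix is -ek, giving *lebtisek*.
*pahulo* — final sound /o/ (a vowel) → -a → *pahuloa*.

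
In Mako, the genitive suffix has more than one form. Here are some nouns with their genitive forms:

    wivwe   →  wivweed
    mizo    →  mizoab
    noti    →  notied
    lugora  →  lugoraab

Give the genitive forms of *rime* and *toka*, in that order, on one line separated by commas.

The alternation tracks the last vowel of the stem — -ed when the last vowel of the stem is a front vowel (*wivwe*, *noti*); -ab when the last vowel of the stem is a back vowel (*mizo*, *lugora*).
Since the last vowel of *rime* is /e/ (a front vowel), it takes -ed, giving *rimeed*.
Since the last vowel of *toka* is /a/ (a back vowel), it takes -ab, giving *tokaab*.

rimeed, tokaab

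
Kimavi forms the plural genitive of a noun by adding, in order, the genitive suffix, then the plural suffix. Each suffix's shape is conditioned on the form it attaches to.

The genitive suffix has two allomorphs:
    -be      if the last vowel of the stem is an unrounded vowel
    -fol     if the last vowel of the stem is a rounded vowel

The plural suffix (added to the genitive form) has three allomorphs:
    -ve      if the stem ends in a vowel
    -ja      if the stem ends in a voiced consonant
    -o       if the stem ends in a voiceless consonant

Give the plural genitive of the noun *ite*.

itebeve

Since the last vowel of *ite* is /e/ (an unrounded vowel), it takes -be, giving *itebe*.
The genitive form *itebe*: final sound = /e/, a vowel → -ve → *itebeve*.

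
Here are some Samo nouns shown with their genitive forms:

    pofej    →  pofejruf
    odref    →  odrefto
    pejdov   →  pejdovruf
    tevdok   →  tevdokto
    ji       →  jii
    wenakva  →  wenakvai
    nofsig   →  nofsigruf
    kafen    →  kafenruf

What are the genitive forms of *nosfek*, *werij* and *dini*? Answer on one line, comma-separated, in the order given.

The suffix is conditioned by the final sound: -to when the stem ends in a voiceless consonant (*odref*, *tevdok*); -ruf when the stem ends in a voiced consonant (*pofej*, *pejdov*, *nofsig*, *kafen*); -i when the stem ends in a vowel (*ji*, *wenakva*).
The final sound of *nosfek* is /k/, which is a voiceless consonant, so the suffix is -to, giving *nosfekto*.
The final sound of *werij* is /j/, which is a voiced consonant, so the suffix is -ruf, giving *werijruf*.
*dini*: final sound = /i/, a vowel → -i → *dinii*.

nosfekto, werijruf, dinii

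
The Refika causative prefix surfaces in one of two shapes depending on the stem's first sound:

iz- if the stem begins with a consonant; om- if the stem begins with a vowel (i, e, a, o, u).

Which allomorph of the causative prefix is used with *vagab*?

iz-

*vagab* — first sound /v/ (a consonant) → iz-.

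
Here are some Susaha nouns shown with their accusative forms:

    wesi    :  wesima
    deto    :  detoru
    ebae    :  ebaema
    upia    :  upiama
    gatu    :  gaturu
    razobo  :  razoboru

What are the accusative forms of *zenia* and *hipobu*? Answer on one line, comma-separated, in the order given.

The suffix is conditioned by the last vowel: -ru when the last vowel of the stem is a rounded vowel (*deto*, *gatu*, *razobo*); -ma when the last vowel of the stem is an unrounded vowel (*wesi*, *ebae*, *upia*).
*zenia* — last vowel /a/ (an unrounded vowel) → -ma → *zeniama*.
The last vowel of *hipobu* is /u/, which is a rounded vowel, so the suffix is -ru, giving *hipoburu*.

zeniama, hipoburu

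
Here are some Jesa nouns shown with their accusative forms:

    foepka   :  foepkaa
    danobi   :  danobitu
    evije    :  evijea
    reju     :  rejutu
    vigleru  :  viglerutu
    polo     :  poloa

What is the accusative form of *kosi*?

The alternation tracks the last vowel of the stem — -tu when the last vowel of the stem is a high vowel (*danobi*, *reju*, *vigleru*); -a when the last vowel of the stem is a non-high vowel (*foepka*, *evije*, *polo*).
*kosi*: last vowel = /i/, a high vowel → -tu → *kositu*.

kositu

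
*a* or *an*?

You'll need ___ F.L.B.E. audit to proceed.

The indefinite article is chosen by the initial *sound* of the following word, not its spelling.
The initialism *F.L.B.E.* is read letter by letter; the first letter, F, is pronounced /ɛf/, which begins with a vowel sound.
So the article is *an*: You'll need an F.L.B.E. audit to proceed.

an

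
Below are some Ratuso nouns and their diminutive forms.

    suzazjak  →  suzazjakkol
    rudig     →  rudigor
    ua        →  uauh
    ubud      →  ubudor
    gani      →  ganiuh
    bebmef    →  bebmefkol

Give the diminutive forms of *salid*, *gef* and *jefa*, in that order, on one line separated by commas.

salidor, gefkol, jefauh

The suffix is conditioned by the final sound: -kol when the stem ends in a voiceless consonant (*suzazjak*, *bebmef*); -or when the stem ends in a voiced consonant (*rudig*, *ubud*); -uh when the stem ends in a vowel (*ua*, *gani*).
Since the final sound of *salid* is /d/ (a voiced consonant), it takes -or, giving *salidor*.
*gef*: final sound = /f/, a voiceless consonant → -kol → *gefkol*.
*jefa* — final sound /a/ (a vowel) → -uh → *jefauh*.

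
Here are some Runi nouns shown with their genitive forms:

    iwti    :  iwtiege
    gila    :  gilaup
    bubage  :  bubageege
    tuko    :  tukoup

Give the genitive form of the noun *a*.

aup

The pattern is front/back vowel harmony: -ege when the last vowel of the stem is a front vowel (*iwti*, *bubage*); -up when the last vowel of the stem is a back vowel (*gila*, *tuko*).
*a*: last vowel = /a/, a back vowel → -up → *aup*.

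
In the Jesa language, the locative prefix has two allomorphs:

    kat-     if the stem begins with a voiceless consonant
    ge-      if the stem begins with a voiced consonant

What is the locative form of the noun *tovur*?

*tovur*: first consonant = /t/, voiceless → kat- → *kattovur*.

kattovur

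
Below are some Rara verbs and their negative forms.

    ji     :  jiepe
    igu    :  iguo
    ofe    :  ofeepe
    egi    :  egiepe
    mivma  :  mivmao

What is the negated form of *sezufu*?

sezufuo

The suffix is conditioned by the last vowel: -epe when the last vowel of the stem is a front vowel (*ji*, *ofe*, *egi*); -o when the last vowel of the stem is a back vowel (*igu*, *mivma*).
*sezufu* — last vowel /u/ (a back vowel) → -o → *sezufuo*.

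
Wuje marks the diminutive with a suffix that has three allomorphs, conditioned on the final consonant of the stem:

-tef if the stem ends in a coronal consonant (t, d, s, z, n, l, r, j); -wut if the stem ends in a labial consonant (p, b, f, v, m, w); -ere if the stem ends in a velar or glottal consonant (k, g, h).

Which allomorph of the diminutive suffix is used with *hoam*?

-wut

*hoam* — final consonant /m/ (labial) → -wut.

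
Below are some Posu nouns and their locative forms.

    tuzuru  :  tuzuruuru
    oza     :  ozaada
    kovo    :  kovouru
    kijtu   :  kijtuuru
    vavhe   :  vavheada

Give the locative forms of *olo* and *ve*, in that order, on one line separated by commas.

olouru, veada

The pattern is rounding harmony: -uru when the last vowel of the stem is a rounded vowel (*tuzuru*, *kovo*, *kijtu*); -ada when the last vowel of the stem is an unrounded vowel (*oza*, *vavhe*).
*olo* — last vowel /o/ (a rounded vowel) → -uru → *olouru*.
*ve* — last vowel /e/ (an unrounded vowel) → -ada → *veada*.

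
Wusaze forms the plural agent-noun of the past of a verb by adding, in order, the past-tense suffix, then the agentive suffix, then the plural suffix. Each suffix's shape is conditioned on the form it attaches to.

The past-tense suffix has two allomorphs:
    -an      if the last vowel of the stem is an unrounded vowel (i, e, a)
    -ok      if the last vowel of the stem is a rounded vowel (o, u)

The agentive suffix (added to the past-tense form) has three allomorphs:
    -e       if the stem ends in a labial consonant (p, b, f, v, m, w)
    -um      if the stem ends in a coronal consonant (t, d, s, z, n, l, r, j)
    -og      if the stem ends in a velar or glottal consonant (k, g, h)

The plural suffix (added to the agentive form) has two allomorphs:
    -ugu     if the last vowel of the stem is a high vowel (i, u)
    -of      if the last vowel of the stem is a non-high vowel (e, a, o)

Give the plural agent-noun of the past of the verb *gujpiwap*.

gujpiwapanumugu

The last vowel of *gujpiwap* is /a/, which is an unrounded vowel, so the past-tense suffix is -an, giving *gujpiwapan*.
The past-tense form *gujpiwapan* — final consonant /n/ (coronal) → -um → *gujpiwapanum*.
Since the last vowel of the agentive form *gujpiwapanum* is /u/ (a high vowel), it takes -ugu, giving *gujpiwapanumugu*.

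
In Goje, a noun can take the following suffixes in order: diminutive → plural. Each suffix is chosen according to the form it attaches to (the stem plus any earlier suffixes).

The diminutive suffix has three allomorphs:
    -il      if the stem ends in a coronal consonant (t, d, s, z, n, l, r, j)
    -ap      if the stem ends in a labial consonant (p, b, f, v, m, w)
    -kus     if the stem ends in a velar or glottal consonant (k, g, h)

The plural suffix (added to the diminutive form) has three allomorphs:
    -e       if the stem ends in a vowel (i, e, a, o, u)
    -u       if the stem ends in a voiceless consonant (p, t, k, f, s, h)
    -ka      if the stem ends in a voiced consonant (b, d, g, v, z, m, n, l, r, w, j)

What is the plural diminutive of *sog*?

sogkusu

The final consonant of *sog* is /g/, which is velar/glottal, so the diminutive suffix is -kus, giving *sogkus*.
The diminutive form *sogkus* — final sound /s/ (a voiceless consonant) → -u → *sogkusu*.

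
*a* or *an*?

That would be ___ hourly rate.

The indefinite article is chosen by the initial *sound* of the following word, not its spelling.
*hourly* begins with the sound /aʊ/ (silent h) — a vowel sound.
So the article is *an*: That would be an hourly rate.

an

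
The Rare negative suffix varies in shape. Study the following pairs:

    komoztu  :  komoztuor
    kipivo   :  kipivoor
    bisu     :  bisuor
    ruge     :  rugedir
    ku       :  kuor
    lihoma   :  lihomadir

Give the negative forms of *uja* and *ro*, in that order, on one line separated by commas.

Looking at the last vowel of each stem: -or when the last vowel of the stem is a rounded vowel (*komoztu*, *kipivo*, *bisu*, *ku*); -dir when the last vowel of the stem is an unrounded vowel (*ruge*, *lihoma*).
*uja*: last vowel = /a/, an unrounded vowel → -dir → *ujadir*.
Since the last vowel of *ro* is /o/ (a rounded vowel), it takes -or, giving *roor*.

ujadir, roor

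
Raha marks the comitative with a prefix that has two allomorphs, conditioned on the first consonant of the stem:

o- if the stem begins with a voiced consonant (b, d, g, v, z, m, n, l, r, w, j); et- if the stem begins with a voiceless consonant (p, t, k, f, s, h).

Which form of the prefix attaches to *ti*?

*ti*: first consonant = /t/, voiceless → et-.

et-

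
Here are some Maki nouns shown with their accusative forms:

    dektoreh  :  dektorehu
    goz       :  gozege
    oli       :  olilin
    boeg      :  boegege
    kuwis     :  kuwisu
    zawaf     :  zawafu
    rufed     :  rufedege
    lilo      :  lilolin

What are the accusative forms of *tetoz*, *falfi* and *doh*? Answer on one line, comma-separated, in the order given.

tetozege, falfilin, dohu

Looking at the final sound of each stem: -u when the stem ends in a voiceless consonant (*dektoreh*, *kuwis*, *zawaf*); -ege when the stem ends in a voiced consonant (*goz*, *boeg*, *rufed*); -lin when the stem ends in a vowel (*oli*, *lilo*).
Since the final sound of *tetoz* is /z/ (a voiced consonant), it takes -ege, giving *tetozege*.
Since the final sound of *falfi* is /i/ (a vowel), it takes -lin, giving *falfilin*.
*doh* — final sound /h/ (a voiceless consonant) → -u → *dohu*.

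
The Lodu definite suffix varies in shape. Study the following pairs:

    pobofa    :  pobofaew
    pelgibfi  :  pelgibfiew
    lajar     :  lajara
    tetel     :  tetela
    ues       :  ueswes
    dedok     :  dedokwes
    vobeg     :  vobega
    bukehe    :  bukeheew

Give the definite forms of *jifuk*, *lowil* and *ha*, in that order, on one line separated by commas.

The pattern is voicing of the final sound: -wes when the stem ends in a voiceless consonant (*ues*, *dedok*); -a when the stem ends in a voiced consonant (*lajar*, *tetel*, *vobeg*); -ew when the stem ends in a vowel (*pobofa*, *pelgibfi*, *bukehe*).
*jifuk* — final sound /k/ (a voiceless consonant) → -wes → *jifukwes*.
The final sound of *lowil* is /l/, which is a voiced consonant, so the suffix is -a, giving *lowila*.
Since the final sound of *ha* is /a/ (a vowel), it takes -ew, giving *haew*.

jifukwes, lowila, haew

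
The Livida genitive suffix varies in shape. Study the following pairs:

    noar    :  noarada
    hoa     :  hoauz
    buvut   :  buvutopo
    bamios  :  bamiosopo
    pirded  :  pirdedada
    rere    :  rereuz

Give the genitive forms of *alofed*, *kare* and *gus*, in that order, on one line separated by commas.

alofedada, kareuz, gusopo

The suffix is conditioned by the final sound: -opo when the stem ends in a voiceless consonant (*buvut*, *bamios*); -ada when the stem ends in a voiced consonant (*noar*, *pirded*); -uz when the stem ends in a vowel (*hoa*, *rere*).
*alofed* — final sound /d/ (a voiced consonant) → -ada → *alofedada*.
Since the final sound of *kare* is /e/ (a vowel), it takes -uz, giving *kareuz*.
The final sound of *gus* is /s/, which is a voiceless consonant, so the suffix is -opo, giving *gusopo*.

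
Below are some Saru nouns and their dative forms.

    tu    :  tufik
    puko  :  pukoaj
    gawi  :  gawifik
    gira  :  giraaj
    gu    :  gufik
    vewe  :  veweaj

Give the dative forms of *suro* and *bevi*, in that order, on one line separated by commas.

suroaj, bevifik

Looking at the last vowel of each stem: -fik when the last vowel of the stem is a high vowel (*tu*, *gawi*, *gu*); -aj when the last vowel of the stem is a non-high vowel (*puko*, *gira*, *vewe*).
Since the last vowel of *suro* is /o/ (a non-high vowel), it takes -aj, giving *suroaj*.
*bevi* — last vowel /i/ (a high vowel) → -fik → *bevifik*.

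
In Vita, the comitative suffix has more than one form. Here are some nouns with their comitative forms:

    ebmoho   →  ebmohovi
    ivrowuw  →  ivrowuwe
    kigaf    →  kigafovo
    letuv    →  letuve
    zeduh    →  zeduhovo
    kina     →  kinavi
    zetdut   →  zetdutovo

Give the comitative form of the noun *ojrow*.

ojrowe

Looking at the final sound of each stem: -ovo when the stem ends in a voiceless consonant (*kigaf*, *zeduh*, *zetdut*); -e when the stem ends in a voiced consonant (*ivrowuw*, *letuv*); -vi when the stem ends in a vowel (*ebmoho*, *kina*).
*ojrow* — final sound /w/ (a voiced consonant) → -e → *ojrowe*.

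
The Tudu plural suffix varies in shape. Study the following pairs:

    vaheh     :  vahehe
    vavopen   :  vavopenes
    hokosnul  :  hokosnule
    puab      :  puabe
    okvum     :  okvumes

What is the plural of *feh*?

fehe

The alternation tracks the final consonant of the stem — -es when the stem ends in a nasal (*vavopen*, *okvum*); -e when the stem ends in a non-nasal consonant (*vaheh*, *hokosnul*, *puab*).
*feh*: final consonant = /h/, non-nasal → -e → *fehe*.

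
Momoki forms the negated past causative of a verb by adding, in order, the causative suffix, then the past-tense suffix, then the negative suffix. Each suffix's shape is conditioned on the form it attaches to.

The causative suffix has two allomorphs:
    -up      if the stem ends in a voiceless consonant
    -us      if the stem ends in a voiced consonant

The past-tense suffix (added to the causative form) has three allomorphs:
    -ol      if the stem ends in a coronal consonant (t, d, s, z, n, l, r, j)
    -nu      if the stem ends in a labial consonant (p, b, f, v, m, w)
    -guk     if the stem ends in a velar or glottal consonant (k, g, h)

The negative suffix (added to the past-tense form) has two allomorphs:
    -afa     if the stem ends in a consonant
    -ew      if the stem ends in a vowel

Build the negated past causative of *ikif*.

ikifupnuew

The final consonant of *ikif* is /f/, which is voiceless, so the causative suffix is -up, giving *ikifup*.
The causative form *ikifup*: final consonant = /p/, labial → -nu → *ikifupnu*.
The final sound of the past-tense form *ikifupnu* is /u/, which is a vowel, so the negative suffix is -ew, giving *ikifupnuew*.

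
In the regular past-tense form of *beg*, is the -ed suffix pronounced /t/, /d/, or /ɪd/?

The stem *beg* ends in a voiced sound other than /d/.
The -ed suffix is realized as /ɪd/ after /t, d/; as /t/ after other voiceless consonants; and as /d/ after other voiced sounds.
So -ed on *beg* is pronounced /d/.

/d/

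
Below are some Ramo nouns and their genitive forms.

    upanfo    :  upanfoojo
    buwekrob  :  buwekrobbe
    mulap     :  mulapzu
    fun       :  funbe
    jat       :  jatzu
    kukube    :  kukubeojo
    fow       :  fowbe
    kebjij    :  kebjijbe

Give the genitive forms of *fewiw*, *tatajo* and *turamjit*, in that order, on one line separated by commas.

The alternation tracks the final sound of the stem — -zu when the stem ends in a voiceless consonant (*mulap*, *jat*); -be when the stem ends in a voiced consonant (*buwekrob*, *fun*, *fow*, *kebjij*); -ojo when the stem ends in a vowel (*upanfo*, *kukube*).
The final sound of *fewiw* is /w/, which is a voiced consonant, so the suffix is -be, giving *fewiwbe*.
Since the final sound of *tatajo* is /o/ (a vowel), it takes -ojo, giving *tatajoojo*.
*turamjit*: final sound = /t/, a voiceless consonant → -zu → *turamjitzu*.

fewiwbe, tatajoojo, turamjitzu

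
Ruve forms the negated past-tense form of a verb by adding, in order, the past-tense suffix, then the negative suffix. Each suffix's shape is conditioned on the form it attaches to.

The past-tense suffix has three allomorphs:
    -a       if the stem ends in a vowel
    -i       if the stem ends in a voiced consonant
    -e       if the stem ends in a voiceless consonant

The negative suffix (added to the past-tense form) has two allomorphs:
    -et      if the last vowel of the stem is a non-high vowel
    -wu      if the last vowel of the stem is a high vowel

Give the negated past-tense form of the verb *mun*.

The final sound of *mun* is /n/, which is a voiced consonant, so the past-tense suffix is -i, giving *muni*.
The past-tense form *muni*: last vowel = /i/, a high vowel → -wu → *muniwu*.

muniwu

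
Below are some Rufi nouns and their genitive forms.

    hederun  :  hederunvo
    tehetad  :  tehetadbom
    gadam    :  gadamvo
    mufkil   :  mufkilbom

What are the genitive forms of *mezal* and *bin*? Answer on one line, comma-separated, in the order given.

mezalbom, binvo

The pattern is nasality of the final consonant: -vo when the stem ends in a nasal (*hederun*, *gadam*); -bom when the stem ends in a non-nasal consonant (*tehetad*, *mufkil*).
*mezal*: final consonant = /l/, non-nasal → -bom → *mezalbom*.
The final consonant of *bin* is /n/, which is a nasal, so the suffix is -vo, giving *binvo*.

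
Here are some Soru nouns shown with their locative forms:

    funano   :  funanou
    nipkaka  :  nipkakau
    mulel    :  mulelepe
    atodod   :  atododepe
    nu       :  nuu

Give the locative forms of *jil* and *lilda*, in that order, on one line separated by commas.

The alternation tracks the final sound of the stem — -epe when the stem ends in a consonant (*mulel*, *atodod*); -u when the stem ends in a vowel (*funano*, *nipkaka*, *nu*).
The final sound of *jil* is /l/, which is a consonant, so the suffix is -epe, giving *jilepe*.
The final sound of *lilda* is /a/, which is a vowel, so the suffix is -u, giving *lildau*.

jilepe, lildau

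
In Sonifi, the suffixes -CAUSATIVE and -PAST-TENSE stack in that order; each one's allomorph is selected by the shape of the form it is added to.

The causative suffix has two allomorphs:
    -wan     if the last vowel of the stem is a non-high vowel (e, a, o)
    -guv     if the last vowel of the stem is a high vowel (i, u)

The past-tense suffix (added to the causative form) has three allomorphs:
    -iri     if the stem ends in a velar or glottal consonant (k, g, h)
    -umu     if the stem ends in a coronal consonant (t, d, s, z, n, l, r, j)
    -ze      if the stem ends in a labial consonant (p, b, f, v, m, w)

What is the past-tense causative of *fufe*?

fufewanumu

*fufe* — last vowel /e/ (a non-high vowel) → -wan → *fufewan*.
The causative form *fufewan*: final consonant = /n/, coronal → -umu → *fufewanumu*.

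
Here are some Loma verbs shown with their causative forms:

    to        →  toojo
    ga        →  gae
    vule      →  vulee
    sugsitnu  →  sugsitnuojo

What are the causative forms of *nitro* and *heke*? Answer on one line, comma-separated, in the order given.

The alternation tracks the last vowel of the stem — -ojo when the last vowel of the stem is a rounded vowel (*to*, *sugsitnu*); -e when the last vowel of the stem is an unrounded vowel (*ga*, *vule*).
*nitro*: last vowel = /o/, a rounded vowel → -ojo → *nitroojo*.
The last vowel of *heke* is /e/, which is an unrounded vowel, so the suffix is -e, giving *hekee*.

nitroojo, hekee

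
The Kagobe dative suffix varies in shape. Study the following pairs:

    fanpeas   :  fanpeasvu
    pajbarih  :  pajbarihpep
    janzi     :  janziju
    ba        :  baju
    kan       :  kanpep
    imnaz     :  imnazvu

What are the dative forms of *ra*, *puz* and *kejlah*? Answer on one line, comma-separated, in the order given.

The pattern is sibilance of the final sound: -vu when the stem ends in a sibilant (*fanpeas*, *imnaz*); -pep when the stem ends in a non-sibilant consonant (*pajbarih*, *kan*); -ju when the stem ends in a vowel (*janzi*, *ba*).
*ra*: final sound = /a/, a vowel → -ju → *raju*.
*puz* — final sound /z/ (a sibilant) → -vu → *puzvu*.
Since the final sound of *kejlah* is /h/ (a non-sibilant consonant), it takes -pep, giving *kejlahpep*.

raju, puzvu, kejlahpep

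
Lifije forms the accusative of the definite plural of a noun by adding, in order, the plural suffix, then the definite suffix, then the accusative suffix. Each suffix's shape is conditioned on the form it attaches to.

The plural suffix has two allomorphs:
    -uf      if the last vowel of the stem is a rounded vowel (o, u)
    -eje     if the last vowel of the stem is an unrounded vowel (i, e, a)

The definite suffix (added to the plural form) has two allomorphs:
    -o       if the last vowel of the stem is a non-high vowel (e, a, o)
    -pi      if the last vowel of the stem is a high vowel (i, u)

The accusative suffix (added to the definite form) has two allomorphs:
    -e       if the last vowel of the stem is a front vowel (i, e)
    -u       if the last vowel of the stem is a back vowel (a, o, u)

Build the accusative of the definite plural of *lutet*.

lutetejeou

*lutet* — last vowel /e/ (an unrounded vowel) → -eje → *luteteje*.
Since the last vowel of the plural form *luteteje* is /e/ (a non-high vowel), it takes -o, giving *lutetejeo*.
Since the last vowel of the definite form *lutetejeo* is /o/ (a back vowel), it takes -u, giving *lutetejeou*.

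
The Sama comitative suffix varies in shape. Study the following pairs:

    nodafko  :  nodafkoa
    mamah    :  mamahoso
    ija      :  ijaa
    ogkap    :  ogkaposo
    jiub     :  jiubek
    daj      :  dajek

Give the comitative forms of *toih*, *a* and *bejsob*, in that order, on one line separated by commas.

toihoso, aa, bejsobek

The pattern is voicing of the final sound: -oso when the stem ends in a voiceless consonant (*mamah*, *ogkap*); -ek when the stem ends in a voiced consonant (*jiub*, *daj*); -a when the stem ends in a vowel (*nodafko*, *ija*).
Since the final sound of *toih* is /h/ (a voiceless consonant), it takes -oso, giving *toihoso*.
*a*: final sound = /a/, a vowel → -a → *aa*.
Since the final sound of *bejsob* is /b/ (a voiced consonant), it takes -ek, giving *bejsobek*.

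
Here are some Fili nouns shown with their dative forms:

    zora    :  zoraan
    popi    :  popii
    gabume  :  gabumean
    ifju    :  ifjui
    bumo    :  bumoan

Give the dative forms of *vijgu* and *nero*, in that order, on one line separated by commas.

vijgui, neroan

The alternation tracks the last vowel of the stem — -i when the last vowel of the stem is a high vowel (*popi*, *ifju*); -an when the last vowel of the stem is a non-high vowel (*zora*, *gabume*, *bumo*).
Since the last vowel of *vijgu* is /u/ (a high vowel), it takes -i, giving *vijgui*.
*nero*: last vowel = /o/, a non-high vowel → -an → *neroan*.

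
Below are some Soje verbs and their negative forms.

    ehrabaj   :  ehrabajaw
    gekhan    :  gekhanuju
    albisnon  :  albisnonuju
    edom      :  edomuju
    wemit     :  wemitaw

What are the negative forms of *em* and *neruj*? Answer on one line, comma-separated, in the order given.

emuju, nerujaw

The alternation tracks the final consonant of the stem — -uju when the stem ends in a nasal (*gekhan*, *albisnon*, *edom*); -aw when the stem ends in a non-nasal consonant (*ehrabaj*, *wemit*).
*em*: final consonant = /m/, a nasal → -uju → *emuju*.
*neruj*: final consonant = /j/, non-nasal → -aw → *nerujaw*.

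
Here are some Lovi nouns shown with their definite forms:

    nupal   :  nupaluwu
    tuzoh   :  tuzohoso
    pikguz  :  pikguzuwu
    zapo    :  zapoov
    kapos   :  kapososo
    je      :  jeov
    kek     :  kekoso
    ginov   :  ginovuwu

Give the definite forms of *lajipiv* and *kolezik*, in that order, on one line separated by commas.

lajipivuwu, kolezikoso

Looking at the final sound of each stem: -oso when the stem ends in a voiceless consonant (*tuzoh*, *kapos*, *kek*); -uwu when the stem ends in a voiced consonant (*nupal*, *pikguz*, *ginov*); -ov when the stem ends in a vowel (*zapo*, *je*).
*lajipiv*: final sound = /v/, a voiced consonant → -uwu → *lajipivuwu*.
Since the final sound of *kolezik* is /k/ (a voiceless consonant), it takes -oso, giving *kolezikoso*.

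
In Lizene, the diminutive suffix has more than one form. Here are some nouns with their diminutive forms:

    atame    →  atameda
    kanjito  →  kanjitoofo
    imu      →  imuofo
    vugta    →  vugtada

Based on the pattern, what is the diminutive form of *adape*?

The alternation tracks the last vowel of the stem — -ofo when the last vowel of the stem is a rounded vowel (*kanjito*, *imu*); -da when the last vowel of the stem is an unrounded vowel (*atame*, *vugta*).
*adape* — last vowel /e/ (an unrounded vowel) → -da → *adapeda*.

adapeda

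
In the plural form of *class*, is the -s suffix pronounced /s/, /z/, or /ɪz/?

The stem *class* ends in a sibilant (/s, z, ʃ, ʒ, tʃ, dʒ/).
The plural suffix surfaces as /ɪz/ after sibilants, /s/ after other voiceless consonants, and /z/ after other voiced sounds.
So the plural -s on *class* is pronounced /ɪz/.

/ɪz/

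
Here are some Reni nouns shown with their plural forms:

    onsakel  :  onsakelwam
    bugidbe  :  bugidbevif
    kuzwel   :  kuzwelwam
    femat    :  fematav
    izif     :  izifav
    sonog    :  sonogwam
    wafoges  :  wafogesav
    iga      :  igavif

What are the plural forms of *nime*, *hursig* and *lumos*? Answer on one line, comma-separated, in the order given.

The alternation tracks the final sound of the stem — -av when the stem ends in a voiceless consonant (*femat*, *izif*, *wafoges*); -wam when the stem ends in a voiced consonant (*onsakel*, *kuzwel*, *sonog*); -vif when the stem ends in a vowel (*bugidbe*, *iga*).
*nime* — final sound /e/ (a vowel) → -vif → *nimevif*.
*hursig*: final sound = /g/, a voiced consonant → -wam → *hursigwam*.
*lumos* — final sound /s/ (a voiceless consonant) → -av → *lumosav*.

nimevif, hursigwam, lumosav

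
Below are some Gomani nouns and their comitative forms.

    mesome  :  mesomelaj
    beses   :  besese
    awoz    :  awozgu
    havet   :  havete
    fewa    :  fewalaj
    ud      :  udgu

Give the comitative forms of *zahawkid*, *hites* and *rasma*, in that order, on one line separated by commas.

The suffix is conditioned by the final sound: -e when the stem ends in a voiceless consonant (*beses*, *havet*); -gu when the stem ends in a voiced consonant (*awoz*, *ud*); -laj when the stem ends in a vowel (*mesome*, *fewa*).
*zahawkid* — final sound /d/ (a voiced consonant) → -gu → *zahawkidgu*.
*hites* — final sound /s/ (a voiceless consonant) → -e → *hitese*.
*rasma* — final sound /a/ (a vowel) → -laj → *rasmalaj*.

zahawkidgu, hitese, rasmalaj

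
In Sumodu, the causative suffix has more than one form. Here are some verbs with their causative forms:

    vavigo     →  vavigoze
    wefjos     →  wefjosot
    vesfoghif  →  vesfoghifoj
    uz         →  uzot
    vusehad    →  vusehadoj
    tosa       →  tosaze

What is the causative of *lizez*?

The suffix is conditioned by the final sound: -ot when the stem ends in a sibilant (*wefjos*, *uz*); -oj when the stem ends in a non-sibilant consonant (*vesfoghif*, *vusehad*); -ze when the stem ends in a vowel (*vavigo*, *tosa*).
Since the final sound of *lizez* is /z/ (a sibilant), it takes -ot, giving *lizezot*.

lizezot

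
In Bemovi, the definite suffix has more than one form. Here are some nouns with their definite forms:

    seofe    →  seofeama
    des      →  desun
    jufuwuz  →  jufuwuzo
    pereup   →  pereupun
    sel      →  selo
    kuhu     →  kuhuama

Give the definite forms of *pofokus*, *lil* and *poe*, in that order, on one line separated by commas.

pofokusun, lilo, poeama

The pattern is voicing of the final sound: -un when the stem ends in a voiceless consonant (*des*, *pereup*); -o when the stem ends in a voiced consonant (*jufuwuz*, *sel*); -ama when the stem ends in a vowel (*seofe*, *kuhu*).
*pofokus* — final sound /s/ (a voiceless consonant) → -un → *pofokusun*.
*lil*: final sound = /l/, a voiced consonant → -o → *lilo*.
The final sound of *poe* is /e/, which is a vowel, so the suffix is -ama, giving *poeama*.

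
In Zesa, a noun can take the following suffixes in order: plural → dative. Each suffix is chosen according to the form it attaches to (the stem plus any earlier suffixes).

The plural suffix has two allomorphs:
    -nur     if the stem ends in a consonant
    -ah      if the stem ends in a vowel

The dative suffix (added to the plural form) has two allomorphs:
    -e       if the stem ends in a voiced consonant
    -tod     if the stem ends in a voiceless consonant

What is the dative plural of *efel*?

The final sound of *efel* is /l/, which is a consonant, so the plural suffix is -nur, giving *efelnur*.
The plural form *efelnur*: final consonant = /r/, voiced → -e → *efelnure*.

efelnure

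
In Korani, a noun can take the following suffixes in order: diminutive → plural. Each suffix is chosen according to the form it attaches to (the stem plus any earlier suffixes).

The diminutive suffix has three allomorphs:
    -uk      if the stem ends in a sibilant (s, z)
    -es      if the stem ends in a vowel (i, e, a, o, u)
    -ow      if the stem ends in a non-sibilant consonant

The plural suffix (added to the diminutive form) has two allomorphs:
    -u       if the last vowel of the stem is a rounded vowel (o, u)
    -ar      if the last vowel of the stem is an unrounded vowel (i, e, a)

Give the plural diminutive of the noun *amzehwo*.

amzehwoesar

Since the final sound of *amzehwo* is /o/ (a vowel), it takes -es, giving *amzehwoes*.
Since the last vowel of the diminutive form *amzehwoes* is /e/ (an unrounded vowel), it takes -ar, giving *amzehwoesar*.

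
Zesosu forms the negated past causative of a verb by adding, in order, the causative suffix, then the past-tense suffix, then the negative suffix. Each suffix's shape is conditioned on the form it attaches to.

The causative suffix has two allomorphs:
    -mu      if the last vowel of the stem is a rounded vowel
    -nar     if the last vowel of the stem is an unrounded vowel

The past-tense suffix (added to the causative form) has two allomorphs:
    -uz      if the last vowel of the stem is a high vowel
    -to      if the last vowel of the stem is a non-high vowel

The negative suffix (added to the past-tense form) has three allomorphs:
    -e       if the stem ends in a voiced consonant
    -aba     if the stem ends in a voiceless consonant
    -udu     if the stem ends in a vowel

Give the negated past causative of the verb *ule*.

*ule* — last vowel /e/ (an unrounded vowel) → -nar → *ulenar*.
The causative form *ulenar* — last vowel /a/ (a non-high vowel) → -to → *ulenarto*.
Since the final sound of the past-tense form *ulenarto* is /o/ (a vowel), it takes -udu, giving *ulenartoudu*.

ulenartoudu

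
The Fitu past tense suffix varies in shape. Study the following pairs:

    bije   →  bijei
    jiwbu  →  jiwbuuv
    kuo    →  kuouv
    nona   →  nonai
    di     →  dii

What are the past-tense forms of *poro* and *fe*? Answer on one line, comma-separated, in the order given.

Looking at the last vowel of each stem: -uv when the last vowel of the stem is a rounded vowel (*jiwbu*, *kuo*); -i when the last vowel of the stem is an unrounded vowel (*bije*, *nona*, *di*).
Since the last vowel of *poro* is /o/ (a rounded vowel), it takes -uv, giving *porouv*.
The last vowel of *fe* is /e/, which is an unrounded vowel, so the suffix is -i, giving *fei*.

porouv, fei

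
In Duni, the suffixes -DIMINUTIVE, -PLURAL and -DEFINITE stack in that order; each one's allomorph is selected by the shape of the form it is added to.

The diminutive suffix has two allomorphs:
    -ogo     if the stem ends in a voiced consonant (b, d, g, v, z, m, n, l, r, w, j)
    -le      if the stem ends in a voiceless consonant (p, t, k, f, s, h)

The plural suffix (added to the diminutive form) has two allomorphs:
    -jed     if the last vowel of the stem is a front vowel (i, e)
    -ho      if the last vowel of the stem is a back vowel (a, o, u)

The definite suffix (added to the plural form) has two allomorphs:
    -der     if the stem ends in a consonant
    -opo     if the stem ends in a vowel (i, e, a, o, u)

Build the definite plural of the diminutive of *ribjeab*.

ribjeabogohoopo

*ribjeab* — final consonant /b/ (voiced) → -ogo → *ribjeabogo*.
Since the last vowel of the diminutive form *ribjeabogo* is /o/ (a back vowel), it takes -ho, giving *ribjeabogoho*.
The plural form *ribjeabogoho* — final sound /o/ (a vowel) → -opo → *ribjeabogohoopo*.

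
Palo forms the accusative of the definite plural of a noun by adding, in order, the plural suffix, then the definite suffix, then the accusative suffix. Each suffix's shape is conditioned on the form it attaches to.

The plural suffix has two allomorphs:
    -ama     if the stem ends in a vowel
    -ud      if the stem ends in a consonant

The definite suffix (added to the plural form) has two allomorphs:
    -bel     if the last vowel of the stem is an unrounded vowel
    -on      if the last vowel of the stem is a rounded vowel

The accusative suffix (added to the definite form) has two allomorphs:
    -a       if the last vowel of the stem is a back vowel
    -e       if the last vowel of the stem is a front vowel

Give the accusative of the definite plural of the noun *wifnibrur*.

wifnibrurudona

*wifnibrur*: final sound = /r/, a consonant → -ud → *wifnibrurud*.
The last vowel of the plural form *wifnibrurud* is /u/, which is a rounded vowel, so the definite suffix is -on, giving *wifnibrurudon*.
The definite form *wifnibrurudon*: last vowel = /o/, a back vowel → -a → *wifnibrurudona*.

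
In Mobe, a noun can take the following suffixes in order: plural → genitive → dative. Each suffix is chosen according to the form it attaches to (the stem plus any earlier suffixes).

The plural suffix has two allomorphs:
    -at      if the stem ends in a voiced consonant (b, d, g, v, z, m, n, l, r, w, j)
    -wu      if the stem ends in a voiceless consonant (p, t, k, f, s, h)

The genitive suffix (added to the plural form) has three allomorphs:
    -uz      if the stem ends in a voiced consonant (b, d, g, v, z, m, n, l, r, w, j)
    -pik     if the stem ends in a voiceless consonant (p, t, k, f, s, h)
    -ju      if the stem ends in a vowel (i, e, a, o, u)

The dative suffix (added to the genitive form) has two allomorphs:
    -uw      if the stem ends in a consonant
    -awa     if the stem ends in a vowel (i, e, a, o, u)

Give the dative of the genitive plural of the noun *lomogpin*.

The final consonant of *lomogpin* is /n/, which is voiced, so the plural suffix is -at, giving *lomogpinat*.
Since the final sound of the plural form *lomogpinat* is /t/ (a voiceless consonant), it takes -pik, giving *lomogpinatpik*.
The genitive form *lomogpinatpik* — final sound /k/ (a consonant) → -uw → *lomogpinatpikuw*.

lomogpinatpikuw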